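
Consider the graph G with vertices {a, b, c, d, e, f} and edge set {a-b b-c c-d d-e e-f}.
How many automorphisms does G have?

2

The degree sequence is [1, 2, 2, 2, 2, 1]; the two degree-1 vertices a and f are the ends of a path, so G = P_6. A path has exactly one nontrivial symmetry — reversal — giving Aut(G) of order 2.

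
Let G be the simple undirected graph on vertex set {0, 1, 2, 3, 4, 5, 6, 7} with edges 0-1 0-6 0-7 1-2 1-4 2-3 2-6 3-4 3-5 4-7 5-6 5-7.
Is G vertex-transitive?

G is 3-regular and bipartite on 2^3 = 8 vertices with girth 4; it is the hypercube graph Q_3. Aut(Q_3) consists of the signed permutations of the 3 coordinate axes: 3! permutations times 2^3 sign flips, so |Aut| = 2^3·3! = 48. Under this action every vertex can be carried to every other, so G is vertex-transitive.

Yes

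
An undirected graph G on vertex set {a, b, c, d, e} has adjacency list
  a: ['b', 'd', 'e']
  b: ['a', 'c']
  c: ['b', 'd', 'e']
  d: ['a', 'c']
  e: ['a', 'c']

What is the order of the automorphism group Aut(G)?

The vertices split by degree into {a, c} (degree 3) and {b, d, e} (degree 2); every edge runs between the two parts, so G is the complete bipartite graph K_{2,3}. The parts have unequal sizes, so no automorphism swaps them; each part is permuted independently, giving S_3 × S_2 of order 3!·2! = 12.

12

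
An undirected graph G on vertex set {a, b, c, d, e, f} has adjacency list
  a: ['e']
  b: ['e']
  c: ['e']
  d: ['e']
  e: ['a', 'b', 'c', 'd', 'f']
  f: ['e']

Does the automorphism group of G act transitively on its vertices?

Vertex e is the only vertex of degree 5, so every automorphism fixes it; G is not vertex-transitive.

No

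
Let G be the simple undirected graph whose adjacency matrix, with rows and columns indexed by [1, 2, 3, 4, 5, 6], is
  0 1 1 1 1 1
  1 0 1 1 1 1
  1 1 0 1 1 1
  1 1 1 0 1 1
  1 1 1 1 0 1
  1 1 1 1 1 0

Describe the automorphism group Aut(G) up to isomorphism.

Every vertex has degree 5, so G is the complete graph K_6. Any permutation of the 6 vertices preserves K_6, so Aut(K_6) = S_6 of order 6! = 720.

S_6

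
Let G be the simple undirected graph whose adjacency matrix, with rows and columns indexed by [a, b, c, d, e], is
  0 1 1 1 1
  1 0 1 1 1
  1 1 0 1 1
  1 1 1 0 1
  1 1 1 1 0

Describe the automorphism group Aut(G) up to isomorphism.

the symmetric group on 5 letters

Every vertex has degree 4, so G is the complete graph K_5. Every bijection on the vertex set is an automorphism of K_5; hence Aut(K_5) ≅ S_5, order 120.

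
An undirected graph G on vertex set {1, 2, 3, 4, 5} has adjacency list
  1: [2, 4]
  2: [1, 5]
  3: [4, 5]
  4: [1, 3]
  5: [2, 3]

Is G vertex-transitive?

Yes

G is 2-regular and connected on 5 vertices, i.e. the cycle C_5. The automorphisms of the 5-cycle are exactly the symmetries of a regular 5-gon: the dihedral group D_5, |D_5| = 10. This group acts transitively on the 5 vertices.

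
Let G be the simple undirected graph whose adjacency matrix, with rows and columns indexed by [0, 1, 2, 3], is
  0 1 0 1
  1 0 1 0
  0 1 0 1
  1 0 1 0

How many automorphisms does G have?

8

Every vertex has degree 2 and the graph is connected, so G is the 4-cycle C_4. C_4 has 4 rotations and 4 reflections, so Aut(C_4) ≅ D_4 of order 8.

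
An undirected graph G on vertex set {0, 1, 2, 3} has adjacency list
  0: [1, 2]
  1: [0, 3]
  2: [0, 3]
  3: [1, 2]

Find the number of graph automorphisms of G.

G is 2-regular and bipartite with parts {1, 2} and {0, 3} (each part is independent and every cross-pair is an edge), so G = K_{2,2}. Each part can be permuted independently (S_2 × S_2) and the two equal-size parts can also be swapped, giving (S_2 × S_2) ⋊ Z_2 of order 2·(2!)² = 8.

8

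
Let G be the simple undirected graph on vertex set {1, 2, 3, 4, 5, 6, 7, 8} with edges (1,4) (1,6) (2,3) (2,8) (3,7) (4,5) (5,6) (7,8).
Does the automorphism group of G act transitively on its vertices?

G has two connected components, {2, 3, 7, 8} and {1, 4, 5, 6}; each is 2-regular, so G = C_4 ⊔ C_4. Aut of a disjoint union of two copies of C_4 is the wreath product D_4 ≀ Z_2, of order 2·8² = 128. This group acts transitively on the 8 vertices.

Yes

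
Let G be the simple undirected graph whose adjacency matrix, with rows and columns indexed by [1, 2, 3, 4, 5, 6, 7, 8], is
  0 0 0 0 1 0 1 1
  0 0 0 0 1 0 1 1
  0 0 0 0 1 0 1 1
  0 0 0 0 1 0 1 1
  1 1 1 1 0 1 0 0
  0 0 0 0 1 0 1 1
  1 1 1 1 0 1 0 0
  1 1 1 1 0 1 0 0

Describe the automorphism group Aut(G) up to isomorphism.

S_3 × S_5

The vertices split by degree into {5, 7, 8} (degree 5) and {1, 2, 3, 4, 6} (degree 3); every edge runs between the two parts, so G is the complete bipartite graph K_{3,5}. The parts have unequal sizes, so no automorphism swaps them; each part is permuted independently, giving S_3 × S_5 of order 3!·5! = 720.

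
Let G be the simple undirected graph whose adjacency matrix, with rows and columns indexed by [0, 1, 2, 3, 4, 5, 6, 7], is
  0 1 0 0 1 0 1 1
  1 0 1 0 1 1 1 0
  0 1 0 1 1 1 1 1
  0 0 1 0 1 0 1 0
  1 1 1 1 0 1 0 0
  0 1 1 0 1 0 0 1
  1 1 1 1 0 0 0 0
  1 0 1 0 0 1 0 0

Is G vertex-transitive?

No

Vertex 2 is the only vertex of degree 6, so every automorphism fixes it; G is not vertex-transitive.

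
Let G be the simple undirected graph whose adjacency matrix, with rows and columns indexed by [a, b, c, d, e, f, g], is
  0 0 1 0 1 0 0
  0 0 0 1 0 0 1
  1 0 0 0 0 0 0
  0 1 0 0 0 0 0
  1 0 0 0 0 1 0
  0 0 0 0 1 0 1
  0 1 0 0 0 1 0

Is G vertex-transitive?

No

Automorphisms preserve degree, but G has vertices of degree 1 and vertices of degree 2; no automorphism maps one to the other, so G is not vertex-transitive.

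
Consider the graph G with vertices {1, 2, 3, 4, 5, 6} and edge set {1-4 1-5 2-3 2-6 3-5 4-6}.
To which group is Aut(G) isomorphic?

G is 2-regular and connected on 6 vertices, i.e. the cycle C_6. C_6 has 6 rotations and 6 reflections, so Aut(C_6) ≅ D_6 of order 12.

D_6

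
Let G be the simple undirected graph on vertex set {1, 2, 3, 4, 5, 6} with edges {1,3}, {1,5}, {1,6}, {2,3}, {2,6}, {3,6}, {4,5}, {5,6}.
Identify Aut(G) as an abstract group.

the trivial group

Degrees alone do not determine every vertex (e.g. 1 and 3 both have degree 3), but their neighbour-degree multisets differ: N(1) has degrees [3, 3, 4] while N(3) has degrees [2, 3, 4]. Repeating this refinement separates all vertices, so the only automorphism is the identity.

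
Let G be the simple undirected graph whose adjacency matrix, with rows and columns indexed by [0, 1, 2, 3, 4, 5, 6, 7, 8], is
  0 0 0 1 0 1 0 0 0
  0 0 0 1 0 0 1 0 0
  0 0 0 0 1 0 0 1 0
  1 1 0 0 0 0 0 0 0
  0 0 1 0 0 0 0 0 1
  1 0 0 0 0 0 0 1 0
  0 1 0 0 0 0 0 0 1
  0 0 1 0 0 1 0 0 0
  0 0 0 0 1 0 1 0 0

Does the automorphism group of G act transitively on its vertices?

Every vertex has degree 2 and the graph is connected, so G is the 9-cycle C_9. The automorphisms of the 9-cycle are exactly the symmetries of a regular 9-gon: the dihedral group D_9, |D_9| = 18. This group acts transitively on the 9 vertices.

Yes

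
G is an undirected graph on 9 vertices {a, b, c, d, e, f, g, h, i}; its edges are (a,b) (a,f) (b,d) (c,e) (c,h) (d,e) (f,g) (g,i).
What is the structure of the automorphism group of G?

The degree sequence is [2, 2, 2, 2, 2, 2, 2, 1, 1]; the two degree-1 vertices h and i are the ends of a path, so G = P_9. The only nontrivial automorphism of a path is the end-to-end reflection, so Aut(G) ≅ Z_2.

Z_2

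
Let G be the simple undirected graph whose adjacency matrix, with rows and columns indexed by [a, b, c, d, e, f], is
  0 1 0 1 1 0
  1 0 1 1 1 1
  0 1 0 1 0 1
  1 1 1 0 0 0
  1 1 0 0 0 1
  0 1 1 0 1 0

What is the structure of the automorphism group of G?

Vertex b is the unique vertex of degree 5; the remaining 5 vertices each have degree 3 and induce a cycle, so G is the wheel on 6 vertices with hub b. Every automorphism fixes the hub and acts on the rim 5-cycle, so Aut(G) ≅ Aut(C_5) = D_5 of order 10.

D_5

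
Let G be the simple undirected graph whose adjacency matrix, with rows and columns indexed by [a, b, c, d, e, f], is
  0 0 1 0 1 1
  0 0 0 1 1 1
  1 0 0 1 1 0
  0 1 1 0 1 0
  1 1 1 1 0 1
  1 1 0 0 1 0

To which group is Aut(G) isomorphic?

Vertex e is the unique vertex of degree 5; the remaining 5 vertices each have degree 3 and induce a cycle, so G is the wheel on 6 vertices with hub e. Every automorphism fixes the hub and acts on the rim 5-cycle, so Aut(G) ≅ Aut(C_5) = D_5 of order 10.

the dihedral group of order 10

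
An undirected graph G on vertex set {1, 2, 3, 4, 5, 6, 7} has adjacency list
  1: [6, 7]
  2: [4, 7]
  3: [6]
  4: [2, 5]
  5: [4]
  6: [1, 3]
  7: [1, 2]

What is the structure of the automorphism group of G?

The degree sequence is [2, 2, 1, 2, 1, 2, 2]; the two degree-1 vertices 3 and 5 are the ends of a path, so G = P_7. The only nontrivial automorphism of a path is the end-to-end reflection, so Aut(G) ≅ Z_2.

C_2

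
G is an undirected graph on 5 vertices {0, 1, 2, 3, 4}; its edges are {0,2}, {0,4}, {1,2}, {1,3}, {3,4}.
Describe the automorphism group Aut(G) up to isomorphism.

G is 2-regular and connected on 5 vertices, i.e. the cycle C_5. The automorphisms of the 5-cycle are exactly the symmetries of a regular 5-gon: the dihedral group D_5, |D_5| = 10.

the dihedral group of order 10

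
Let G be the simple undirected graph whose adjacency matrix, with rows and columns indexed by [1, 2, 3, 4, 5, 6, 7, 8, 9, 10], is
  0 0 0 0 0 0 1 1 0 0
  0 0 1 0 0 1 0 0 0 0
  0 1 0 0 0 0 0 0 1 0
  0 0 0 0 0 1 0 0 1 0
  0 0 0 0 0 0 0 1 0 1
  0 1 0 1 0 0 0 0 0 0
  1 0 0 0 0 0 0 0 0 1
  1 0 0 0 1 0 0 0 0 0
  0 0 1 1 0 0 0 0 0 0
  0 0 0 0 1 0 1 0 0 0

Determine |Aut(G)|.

200

G has two connected components, {1, 5, 7, 8, 10} and {2, 3, 4, 6, 9}; each is 2-regular, so G = C_5 ⊔ C_5. Aut of a disjoint union of two copies of C_5 is the wreath product D_5 ≀ Z_2, of order 2·10² = 200.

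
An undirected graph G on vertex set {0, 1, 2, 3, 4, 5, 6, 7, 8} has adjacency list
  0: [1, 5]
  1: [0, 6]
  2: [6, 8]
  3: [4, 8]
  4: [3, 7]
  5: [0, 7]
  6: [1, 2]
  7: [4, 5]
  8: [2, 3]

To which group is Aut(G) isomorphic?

G is 2-regular and connected on 9 vertices, i.e. the cycle C_9. C_9 has 9 rotations and 9 reflections, so Aut(C_9) ≅ D_9 of order 18.

the dihedral group of order 18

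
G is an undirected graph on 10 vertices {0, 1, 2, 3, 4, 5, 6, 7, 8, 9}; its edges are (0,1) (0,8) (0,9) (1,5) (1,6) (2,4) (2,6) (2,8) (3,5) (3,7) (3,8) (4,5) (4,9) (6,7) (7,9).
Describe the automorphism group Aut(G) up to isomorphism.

G is 3-regular on 10 vertices with no triangles and no 4-cycles (girth 5): this is the Petersen graph. Viewing the Petersen graph as the Kneser graph K(5,2) — vertices are 2-subsets of {1,…,5}, edges join disjoint pairs — its automorphisms are exactly the permutations of the 5-element set, so Aut ≅ S_5 of order 120.

S_5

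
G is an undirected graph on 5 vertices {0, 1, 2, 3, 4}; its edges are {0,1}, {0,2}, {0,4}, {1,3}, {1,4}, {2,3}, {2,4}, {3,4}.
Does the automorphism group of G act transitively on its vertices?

Vertex 4 is the only vertex of degree 4, so every automorphism fixes it; G is not vertex-transitive.

No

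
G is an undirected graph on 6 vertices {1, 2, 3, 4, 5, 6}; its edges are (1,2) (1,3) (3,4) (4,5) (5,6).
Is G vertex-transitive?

No

Automorphisms preserve degree, but G has vertices of degree 1 and vertices of degree 2; no automorphism maps one to the other, so G is not vertex-transitive.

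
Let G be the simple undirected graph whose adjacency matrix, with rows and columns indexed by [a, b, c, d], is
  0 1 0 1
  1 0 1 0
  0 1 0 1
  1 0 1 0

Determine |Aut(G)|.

G is 2-regular and bipartite on 2^2 = 4 vertices with girth 4; it is the hypercube graph Q_2. Aut(Q_2) consists of the signed permutations of the 2 coordinate axes: 2! permutations times 2^2 sign flips, so |Aut| = 2^2·2! = 8.

8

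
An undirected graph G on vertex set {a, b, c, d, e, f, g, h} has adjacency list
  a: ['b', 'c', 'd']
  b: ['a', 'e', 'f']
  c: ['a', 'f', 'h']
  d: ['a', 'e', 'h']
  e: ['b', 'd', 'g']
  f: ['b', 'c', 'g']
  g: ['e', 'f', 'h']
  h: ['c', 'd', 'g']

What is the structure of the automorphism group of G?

G is 3-regular and bipartite on 2^3 = 8 vertices with girth 4; it is the hypercube graph Q_3. The symmetry group of the 3-cube is the hyperoctahedral group B_3 = Z_2 ≀ S_3, of order 2^3·3! = 48.

Z_2^3 ⋊ S_3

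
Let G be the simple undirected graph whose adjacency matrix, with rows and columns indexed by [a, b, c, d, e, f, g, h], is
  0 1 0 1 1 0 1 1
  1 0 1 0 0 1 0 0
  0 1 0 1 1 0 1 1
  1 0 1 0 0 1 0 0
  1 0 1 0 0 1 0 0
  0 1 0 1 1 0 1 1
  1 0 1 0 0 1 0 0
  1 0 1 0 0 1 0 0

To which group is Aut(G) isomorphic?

S_3 × S_5

The vertices split by degree into {a, c, f} (degree 5) and {b, d, e, g, h} (degree 3); every edge runs between the two parts, so G is the complete bipartite graph K_{3,5}. Automorphisms preserve the bipartition setwise (since the parts differ in size) and act as S_3 × S_5 within it; |Aut| = 720.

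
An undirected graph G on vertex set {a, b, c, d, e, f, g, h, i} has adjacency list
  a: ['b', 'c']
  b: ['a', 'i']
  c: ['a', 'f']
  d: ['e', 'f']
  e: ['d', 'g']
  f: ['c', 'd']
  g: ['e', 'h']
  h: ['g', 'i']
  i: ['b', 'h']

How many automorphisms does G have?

Every vertex has degree 2 and the graph is connected, so G is the 9-cycle C_9. The automorphisms of the 9-cycle are exactly the symmetries of a regular 9-gon: the dihedral group D_9, |D_9| = 18.

18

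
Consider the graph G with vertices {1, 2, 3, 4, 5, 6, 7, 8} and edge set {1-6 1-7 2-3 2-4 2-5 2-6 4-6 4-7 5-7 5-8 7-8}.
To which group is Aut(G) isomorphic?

The degree sequence is [2, 4, 1, 3, 3, 3, 4, 2]. Checking the degree-preserving permutations of the vertex set shows that none except the identity preserves every edge, so Aut(G) is trivial.

the trivial group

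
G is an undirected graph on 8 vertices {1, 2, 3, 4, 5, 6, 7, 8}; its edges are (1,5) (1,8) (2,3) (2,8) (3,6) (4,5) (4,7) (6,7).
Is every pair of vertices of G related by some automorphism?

Every vertex has degree 2 and the graph is connected, so G is the 8-cycle C_8. C_8 has 8 rotations and 8 reflections, so Aut(C_8) ≅ D_8 of order 16. This group acts transitively on the 8 vertices.

Yes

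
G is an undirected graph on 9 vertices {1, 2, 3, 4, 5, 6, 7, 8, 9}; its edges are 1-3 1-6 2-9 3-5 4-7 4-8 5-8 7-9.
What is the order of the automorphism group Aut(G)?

The degree sequence is [2, 1, 2, 2, 2, 1, 2, 2, 2]; the two degree-1 vertices 2 and 6 are the ends of a path, so G = P_9. A path has exactly one nontrivial symmetry — reversal — giving Aut(G) of order 2.

2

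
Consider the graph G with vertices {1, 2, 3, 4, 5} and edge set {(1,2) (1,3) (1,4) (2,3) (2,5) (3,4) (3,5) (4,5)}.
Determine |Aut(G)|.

8

Vertex 3 is the unique vertex of degree 4; the remaining 4 vertices each have degree 3 and induce a cycle, so G is the wheel on 5 vertices with hub 3. With the hub fixed, the remaining symmetry is that of the rim cycle C_4, giving the dihedral group D_4.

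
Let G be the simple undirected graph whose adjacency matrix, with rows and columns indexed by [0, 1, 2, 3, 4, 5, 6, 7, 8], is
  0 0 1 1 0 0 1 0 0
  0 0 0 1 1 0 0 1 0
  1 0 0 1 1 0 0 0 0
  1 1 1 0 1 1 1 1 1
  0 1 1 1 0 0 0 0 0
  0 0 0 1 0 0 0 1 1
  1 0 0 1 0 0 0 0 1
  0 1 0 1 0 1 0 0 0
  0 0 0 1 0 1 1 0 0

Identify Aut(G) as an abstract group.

D_8

Vertex 3 is the unique vertex of degree 8; the remaining 8 vertices each have degree 3 and induce a cycle, so G is the wheel on 9 vertices with hub 3. Every automorphism fixes the hub and acts on the rim 8-cycle, so Aut(G) ≅ Aut(C_8) = D_8 of order 16.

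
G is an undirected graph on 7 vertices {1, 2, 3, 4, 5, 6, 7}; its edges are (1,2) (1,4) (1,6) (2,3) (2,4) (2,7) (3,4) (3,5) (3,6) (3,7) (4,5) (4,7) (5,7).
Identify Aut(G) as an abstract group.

1

The degree sequence is [3, 4, 5, 5, 3, 2, 4]. Checking the degree-preserving permutations of the vertex set shows that none except the identity preserves every edge, so Aut(G) is trivial.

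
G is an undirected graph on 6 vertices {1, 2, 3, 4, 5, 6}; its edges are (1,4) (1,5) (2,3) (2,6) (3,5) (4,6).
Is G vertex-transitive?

Yes

Every vertex has degree 2 and the graph is connected, so G is the 6-cycle C_6. C_6 has 6 rotations and 6 reflections, so Aut(C_6) ≅ D_6 of order 12. Under this action every vertex can be carried to every other, so G is vertex-transitive.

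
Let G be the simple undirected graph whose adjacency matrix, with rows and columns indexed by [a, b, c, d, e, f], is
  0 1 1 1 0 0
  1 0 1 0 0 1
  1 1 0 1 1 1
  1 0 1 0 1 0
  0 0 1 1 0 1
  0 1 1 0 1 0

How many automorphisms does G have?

10

Vertex c is the unique vertex of degree 5; the remaining 5 vertices each have degree 3 and induce a cycle, so G is the wheel on 6 vertices with hub c. Every automorphism fixes the hub and acts on the rim 5-cycle, so Aut(G) ≅ Aut(C_5) = D_5 of order 10.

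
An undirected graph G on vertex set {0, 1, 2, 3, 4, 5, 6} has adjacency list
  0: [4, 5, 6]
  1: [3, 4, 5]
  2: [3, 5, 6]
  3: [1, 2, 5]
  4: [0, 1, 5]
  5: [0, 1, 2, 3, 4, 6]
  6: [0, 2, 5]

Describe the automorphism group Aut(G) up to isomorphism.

Vertex 5 is the unique vertex of degree 6; the remaining 6 vertices each have degree 3 and induce a cycle, so G is the wheel on 7 vertices with hub 5. With the hub fixed, the remaining symmetry is that of the rim cycle C_6, giving the dihedral group D_6.

D_6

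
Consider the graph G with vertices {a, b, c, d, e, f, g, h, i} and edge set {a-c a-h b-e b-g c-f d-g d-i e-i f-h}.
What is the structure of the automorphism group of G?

G has two connected components, {b, d, e, g, i} and {a, c, f, h}; each is 2-regular, so G = C_5 ⊔ C_4. No automorphism exchanges components of different sizes, hence Aut(G) is the direct product D_5 × D_4, order 80.

D_5 × D_4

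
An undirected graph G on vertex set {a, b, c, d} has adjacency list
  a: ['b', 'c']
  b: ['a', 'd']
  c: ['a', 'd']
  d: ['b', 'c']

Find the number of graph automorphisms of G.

8

Every vertex has degree 2 and the graph is connected, so G is the 4-cycle C_4. C_4 has 4 rotations and 4 reflections, so Aut(C_4) ≅ D_4 of order 8.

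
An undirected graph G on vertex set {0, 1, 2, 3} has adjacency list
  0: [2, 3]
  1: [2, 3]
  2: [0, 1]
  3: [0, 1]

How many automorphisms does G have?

8

Every vertex has degree 2 and the graph is connected, so G is the 4-cycle C_4. The automorphisms of the 4-cycle are exactly the symmetries of a regular 4-gon: the dihedral group D_4, |D_4| = 8.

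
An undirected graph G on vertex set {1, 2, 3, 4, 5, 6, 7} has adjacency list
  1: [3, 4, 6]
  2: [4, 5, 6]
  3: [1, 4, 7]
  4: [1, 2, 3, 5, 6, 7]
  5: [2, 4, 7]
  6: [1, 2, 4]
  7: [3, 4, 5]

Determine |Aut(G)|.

12

Vertex 4 is the unique vertex of degree 6; the remaining 6 vertices each have degree 3 and induce a cycle, so G is the wheel on 7 vertices with hub 4. With the hub fixed, the remaining symmetry is that of the rim cycle C_6, giving the dihedral group D_6.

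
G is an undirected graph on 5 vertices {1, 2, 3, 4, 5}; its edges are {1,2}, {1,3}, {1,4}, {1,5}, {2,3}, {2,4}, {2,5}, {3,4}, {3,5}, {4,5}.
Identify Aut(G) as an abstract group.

the symmetric group on 5 letters

Every vertex has degree 4, so G is the complete graph K_5. Any permutation of the 5 vertices preserves K_5, so Aut(K_5) = S_5 of order 5! = 120.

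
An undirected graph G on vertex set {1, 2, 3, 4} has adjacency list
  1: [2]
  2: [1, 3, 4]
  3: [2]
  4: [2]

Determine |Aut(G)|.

Vertex 2 has degree 3 and every other vertex has degree 1, so G is the star K_{1,3} with centre 2. The 3 leaves are pairwise interchangeable while the centre is fixed, giving Aut(G) = S_3.

6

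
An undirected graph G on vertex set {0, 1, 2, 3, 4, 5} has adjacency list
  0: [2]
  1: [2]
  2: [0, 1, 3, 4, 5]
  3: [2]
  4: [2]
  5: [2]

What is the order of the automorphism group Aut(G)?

Vertex 2 has degree 5 and every other vertex has degree 1, so G is the star K_{1,5} with centre 2. Any automorphism fixes the centre and permutes the 5 leaves freely, so Aut(G) ≅ S_5 of order 5! = 120.

120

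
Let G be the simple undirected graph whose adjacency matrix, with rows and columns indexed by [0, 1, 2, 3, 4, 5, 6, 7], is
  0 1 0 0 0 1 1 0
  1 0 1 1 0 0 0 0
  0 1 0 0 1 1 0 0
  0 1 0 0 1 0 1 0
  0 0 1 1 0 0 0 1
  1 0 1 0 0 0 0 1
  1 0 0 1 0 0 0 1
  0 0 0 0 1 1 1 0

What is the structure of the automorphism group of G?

G is 3-regular and bipartite on 2^3 = 8 vertices with girth 4; it is the hypercube graph Q_3. Aut(Q_3) consists of the signed permutations of the 3 coordinate axes: 3! permutations times 2^3 sign flips, so |Aut| = 2^3·3! = 48.

Z_2^3 ⋊ S_3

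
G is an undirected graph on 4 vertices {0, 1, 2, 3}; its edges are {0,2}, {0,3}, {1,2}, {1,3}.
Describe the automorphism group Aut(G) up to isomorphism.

D_4

Every vertex has degree 2 and the graph is connected, so G is the 4-cycle C_4. C_4 has 4 rotations and 4 reflections, so Aut(C_4) ≅ D_4 of order 8.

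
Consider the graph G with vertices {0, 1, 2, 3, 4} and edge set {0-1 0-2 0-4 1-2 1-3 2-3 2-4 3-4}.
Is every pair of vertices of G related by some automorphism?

Vertex 2 is the only vertex of degree 4, so every automorphism fixes it; G is not vertex-transitive.

No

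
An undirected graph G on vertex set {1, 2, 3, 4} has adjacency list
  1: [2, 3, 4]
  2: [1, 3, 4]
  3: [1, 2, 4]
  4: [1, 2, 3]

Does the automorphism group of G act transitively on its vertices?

Yes

Every vertex has degree 3, so G is the complete graph K_4. Every bijection on the vertex set is an automorphism of K_4; hence Aut(K_4) ≅ S_4, order 24. Under this action every vertex can be carried to every other, so G is vertex-transitive.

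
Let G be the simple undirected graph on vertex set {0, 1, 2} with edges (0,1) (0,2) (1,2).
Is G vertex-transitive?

All 3 vertices are pairwise adjacent: G = K_3. Every bijection on the vertex set is an automorphism of K_3; hence Aut(K_3) ≅ S_3, order 6. Under this action every vertex can be carried to every other, so G is vertex-transitive.

Yes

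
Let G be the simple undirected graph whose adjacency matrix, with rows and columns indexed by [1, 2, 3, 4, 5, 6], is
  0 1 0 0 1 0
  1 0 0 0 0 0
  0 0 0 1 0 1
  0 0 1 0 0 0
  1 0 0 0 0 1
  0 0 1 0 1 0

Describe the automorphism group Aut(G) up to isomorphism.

the cyclic group of order 2

The degree sequence is [2, 1, 2, 1, 2, 2]; the two degree-1 vertices 2 and 4 are the ends of a path, so G = P_6. The only nontrivial automorphism of a path is the end-to-end reflection, so Aut(G) ≅ Z_2.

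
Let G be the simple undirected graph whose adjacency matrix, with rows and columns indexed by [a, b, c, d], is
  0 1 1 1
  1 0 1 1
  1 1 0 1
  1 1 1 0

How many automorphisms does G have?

All 4 vertices are pairwise adjacent: G = K_4. Every bijection on the vertex set is an automorphism of K_4; hence Aut(K_4) ≅ S_4, order 24.

24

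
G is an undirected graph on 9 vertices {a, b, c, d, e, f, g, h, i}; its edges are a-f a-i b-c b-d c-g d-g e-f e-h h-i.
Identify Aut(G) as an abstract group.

G has two connected components, {a, e, f, h, i} and {b, c, d, g}; each is 2-regular, so G = C_5 ⊔ C_4. The components are non-isomorphic (different sizes), so Aut(G) = Aut(C_4) × Aut(C_5) = D_4 × D_5 of order 8·10 = 80.

D_4 × D_5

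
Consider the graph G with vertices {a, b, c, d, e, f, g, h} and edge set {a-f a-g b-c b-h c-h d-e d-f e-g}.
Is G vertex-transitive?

No

G has two connected components, {a, d, e, f, g} and {b, c, h}; each is 2-regular, so G = C_5 ⊔ C_3. The orbit of a under Aut(G) is {a, d, e, f, g}, which does not contain b, so G is not vertex-transitive.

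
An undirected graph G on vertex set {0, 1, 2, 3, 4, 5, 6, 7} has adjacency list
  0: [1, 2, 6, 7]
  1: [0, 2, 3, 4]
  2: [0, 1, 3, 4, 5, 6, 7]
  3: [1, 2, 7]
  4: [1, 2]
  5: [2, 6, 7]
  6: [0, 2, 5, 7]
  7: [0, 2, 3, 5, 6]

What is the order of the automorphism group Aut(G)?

The degree sequence is [4, 4, 7, 3, 2, 3, 4, 5]. Checking the degree-preserving permutations of the vertex set shows that none except the identity preserves every edge, so Aut(G) is trivial.

1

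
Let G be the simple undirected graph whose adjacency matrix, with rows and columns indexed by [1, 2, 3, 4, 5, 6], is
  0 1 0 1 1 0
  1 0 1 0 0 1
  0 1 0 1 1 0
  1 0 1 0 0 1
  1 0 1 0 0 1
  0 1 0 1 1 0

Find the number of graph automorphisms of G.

72

G is 3-regular and bipartite with parts {2, 4, 5} and {1, 3, 6} (each part is independent and every cross-pair is an edge), so G = K_{3,3}. Each part can be permuted independently (S_3 × S_3) and the two equal-size parts can also be swapped, giving (S_3 × S_3) ⋊ Z_2 of order 2·(3!)² = 72.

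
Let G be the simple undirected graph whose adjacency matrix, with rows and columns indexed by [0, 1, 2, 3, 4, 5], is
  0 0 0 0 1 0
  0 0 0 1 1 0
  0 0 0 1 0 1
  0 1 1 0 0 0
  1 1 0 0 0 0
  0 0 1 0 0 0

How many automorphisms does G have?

2

The degree sequence is [1, 2, 2, 2, 2, 1]; the two degree-1 vertices 0 and 5 are the ends of a path, so G = P_6. The only nontrivial automorphism of a path is the end-to-end reflection, so Aut(G) ≅ Z_2.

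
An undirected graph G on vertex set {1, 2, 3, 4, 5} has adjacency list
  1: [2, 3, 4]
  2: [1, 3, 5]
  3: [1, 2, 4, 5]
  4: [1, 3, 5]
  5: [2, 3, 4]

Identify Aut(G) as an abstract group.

the dihedral group of order 8

Vertex 3 is the unique vertex of degree 4; the remaining 4 vertices each have degree 3 and induce a cycle, so G is the wheel on 5 vertices with hub 3. With the hub fixed, the remaining symmetry is that of the rim cycle C_4, giving the dihedral group D_4.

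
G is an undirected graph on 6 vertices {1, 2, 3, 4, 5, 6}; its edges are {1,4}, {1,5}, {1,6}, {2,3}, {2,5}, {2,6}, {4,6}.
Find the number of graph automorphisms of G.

The degree sequence is [3, 3, 1, 2, 2, 3]. Checking the degree-preserving permutations of the vertex set shows that none except the identity preserves every edge, so Aut(G) is trivial.

1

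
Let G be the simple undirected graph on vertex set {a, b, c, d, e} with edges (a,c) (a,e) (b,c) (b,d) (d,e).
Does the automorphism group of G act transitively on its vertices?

Yes

G is 2-regular and connected on 5 vertices, i.e. the cycle C_5. C_5 has 5 rotations and 5 reflections, so Aut(C_5) ≅ D_5 of order 10. Under this action every vertex can be carried to every other, so G is vertex-transitive.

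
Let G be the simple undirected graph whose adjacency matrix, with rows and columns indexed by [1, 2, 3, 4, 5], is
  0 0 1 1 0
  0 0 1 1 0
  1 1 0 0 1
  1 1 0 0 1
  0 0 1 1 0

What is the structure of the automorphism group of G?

The vertices split by degree into {3, 4} (degree 3) and {1, 2, 5} (degree 2); every edge runs between the two parts, so G is the complete bipartite graph K_{2,3}. Automorphisms preserve the bipartition setwise (since the parts differ in size) and act as S_3 × S_2 within it; |Aut| = 12.

S_3 × S_2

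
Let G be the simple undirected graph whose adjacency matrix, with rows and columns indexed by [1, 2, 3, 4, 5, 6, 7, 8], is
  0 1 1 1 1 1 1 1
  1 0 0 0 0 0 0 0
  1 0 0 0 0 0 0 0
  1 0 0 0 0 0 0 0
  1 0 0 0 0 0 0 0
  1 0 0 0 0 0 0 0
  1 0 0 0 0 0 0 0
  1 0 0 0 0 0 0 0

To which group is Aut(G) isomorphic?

Vertex 1 has degree 7 and every other vertex has degree 1, so G is the star K_{1,7} with centre 1. Any automorphism fixes the centre and permutes the 7 leaves freely, so Aut(G) ≅ S_7 of order 7! = 5040.

the symmetric group on 7 letters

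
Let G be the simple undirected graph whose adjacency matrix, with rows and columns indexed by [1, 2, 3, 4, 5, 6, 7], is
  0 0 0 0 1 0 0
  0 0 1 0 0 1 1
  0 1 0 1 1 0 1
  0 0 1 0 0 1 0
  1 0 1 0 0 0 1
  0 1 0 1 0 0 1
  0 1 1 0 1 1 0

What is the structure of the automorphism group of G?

Degrees alone do not determine every vertex (e.g. 2 and 5 both have degree 3), but their neighbour-degree multisets differ: N(2) has degrees [3, 4, 4] while N(5) has degrees [1, 4, 4]. Repeating this refinement separates all vertices, so the only automorphism is the identity.

the trivial group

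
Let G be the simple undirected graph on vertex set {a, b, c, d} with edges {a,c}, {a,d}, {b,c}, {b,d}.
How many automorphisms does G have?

8

Every vertex has degree 2 and the graph is connected, so G is the 4-cycle C_4. The automorphisms of the 4-cycle are exactly the symmetries of a regular 4-gon: the dihedral group D_4, |D_4| = 8.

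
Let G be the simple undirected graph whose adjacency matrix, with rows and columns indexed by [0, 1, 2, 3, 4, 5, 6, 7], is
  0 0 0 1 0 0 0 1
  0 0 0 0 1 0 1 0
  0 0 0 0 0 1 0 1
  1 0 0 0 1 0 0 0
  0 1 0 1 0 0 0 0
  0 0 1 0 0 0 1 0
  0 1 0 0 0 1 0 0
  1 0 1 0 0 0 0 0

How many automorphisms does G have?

16

G is 2-regular and connected on 8 vertices, i.e. the cycle C_8. C_8 has 8 rotations and 8 reflections, so Aut(C_8) ≅ D_8 of order 16.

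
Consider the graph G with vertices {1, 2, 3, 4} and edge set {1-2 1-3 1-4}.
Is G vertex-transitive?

No

Vertex 1 is the only vertex of degree 3, so every automorphism fixes it; G is not vertex-transitive.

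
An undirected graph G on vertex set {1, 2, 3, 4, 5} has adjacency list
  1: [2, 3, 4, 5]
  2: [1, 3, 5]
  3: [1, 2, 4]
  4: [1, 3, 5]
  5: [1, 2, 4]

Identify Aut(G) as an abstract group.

Vertex 1 is the unique vertex of degree 4; the remaining 4 vertices each have degree 3 and induce a cycle, so G is the wheel on 5 vertices with hub 1. With the hub fixed, the remaining symmetry is that of the rim cycle C_4, giving the dihedral group D_4.

D_4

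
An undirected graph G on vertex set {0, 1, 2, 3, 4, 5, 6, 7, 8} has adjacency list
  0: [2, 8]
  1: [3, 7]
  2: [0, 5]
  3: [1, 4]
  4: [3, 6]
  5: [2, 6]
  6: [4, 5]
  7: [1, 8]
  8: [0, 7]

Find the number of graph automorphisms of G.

18

G is 2-regular and connected on 9 vertices, i.e. the cycle C_9. C_9 has 9 rotations and 9 reflections, so Aut(C_9) ≅ D_9 of order 18.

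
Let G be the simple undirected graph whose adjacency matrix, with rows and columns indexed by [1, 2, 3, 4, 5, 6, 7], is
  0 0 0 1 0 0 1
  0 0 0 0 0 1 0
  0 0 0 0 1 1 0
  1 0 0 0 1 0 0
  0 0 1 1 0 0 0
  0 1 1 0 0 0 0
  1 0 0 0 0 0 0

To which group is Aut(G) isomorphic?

The degree sequence is [2, 1, 2, 2, 2, 2, 1]; the two degree-1 vertices 2 and 7 are the ends of a path, so G = P_7. The only nontrivial automorphism of a path is the end-to-end reflection, so Aut(G) ≅ Z_2.

the cyclic group of order 2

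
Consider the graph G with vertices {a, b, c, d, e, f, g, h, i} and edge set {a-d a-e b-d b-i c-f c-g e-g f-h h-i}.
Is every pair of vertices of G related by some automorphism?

G is 2-regular and connected on 9 vertices, i.e. the cycle C_9. C_9 has 9 rotations and 9 reflections, so Aut(C_9) ≅ D_9 of order 18. This group acts transitively on the 9 vertices.

Yes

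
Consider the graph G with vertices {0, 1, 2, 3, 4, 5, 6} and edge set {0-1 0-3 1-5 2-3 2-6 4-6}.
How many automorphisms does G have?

2

The degree sequence is [2, 2, 2, 2, 1, 1, 2]; the two degree-1 vertices 4 and 5 are the ends of a path, so G = P_7. The only nontrivial automorphism of a path is the end-to-end reflection, so Aut(G) ≅ Z_2.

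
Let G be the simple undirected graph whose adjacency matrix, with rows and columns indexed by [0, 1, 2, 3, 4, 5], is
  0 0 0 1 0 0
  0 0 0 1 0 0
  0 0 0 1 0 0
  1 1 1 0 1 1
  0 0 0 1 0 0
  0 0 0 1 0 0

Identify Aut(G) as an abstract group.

S_5

Vertex 3 has degree 5 and every other vertex has degree 1, so G is the star K_{1,5} with centre 3. Any automorphism fixes the centre and permutes the 5 leaves freely, so Aut(G) ≅ S_5 of order 5! = 120.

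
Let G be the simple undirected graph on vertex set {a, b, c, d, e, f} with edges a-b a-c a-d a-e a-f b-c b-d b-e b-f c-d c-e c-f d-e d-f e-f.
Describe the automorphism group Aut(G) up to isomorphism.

S_6

All 6 vertices are pairwise adjacent: G = K_6. Every bijection on the vertex set is an automorphism of K_6; hence Aut(K_6) ≅ S_6, order 720.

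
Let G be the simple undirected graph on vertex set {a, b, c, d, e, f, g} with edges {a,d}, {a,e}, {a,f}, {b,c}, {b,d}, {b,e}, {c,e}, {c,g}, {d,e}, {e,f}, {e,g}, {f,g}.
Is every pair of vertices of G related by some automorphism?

Vertex e is the only vertex of degree 6, so every automorphism fixes it; G is not vertex-transitive.

No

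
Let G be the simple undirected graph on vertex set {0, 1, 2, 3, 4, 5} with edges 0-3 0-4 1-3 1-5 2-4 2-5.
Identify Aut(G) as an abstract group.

Every vertex has degree 2 and the graph is connected, so G is the 6-cycle C_6. C_6 has 6 rotations and 6 reflections, so Aut(C_6) ≅ D_6 of order 12.

D_6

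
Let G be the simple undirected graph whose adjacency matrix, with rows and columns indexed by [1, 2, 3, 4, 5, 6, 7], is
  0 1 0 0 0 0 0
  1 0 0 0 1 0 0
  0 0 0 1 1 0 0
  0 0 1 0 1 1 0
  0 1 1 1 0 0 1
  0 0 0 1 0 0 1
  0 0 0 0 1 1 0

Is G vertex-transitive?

Vertex 1 is the only vertex of degree 1, so every automorphism fixes it; G is not vertex-transitive.

No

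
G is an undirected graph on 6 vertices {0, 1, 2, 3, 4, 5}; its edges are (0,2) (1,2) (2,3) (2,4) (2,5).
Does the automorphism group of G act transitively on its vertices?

Vertex 2 is the only vertex of degree 5, so every automorphism fixes it; G is not vertex-transitive.

No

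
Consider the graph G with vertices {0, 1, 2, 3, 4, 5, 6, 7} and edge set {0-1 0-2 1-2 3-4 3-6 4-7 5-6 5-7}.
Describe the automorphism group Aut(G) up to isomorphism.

D_3 × D_5

G has two connected components, {3, 4, 5, 6, 7} and {0, 1, 2}; each is 2-regular, so G = C_5 ⊔ C_3. No automorphism exchanges components of different sizes, hence Aut(G) is the direct product D_3 × D_5, order 60.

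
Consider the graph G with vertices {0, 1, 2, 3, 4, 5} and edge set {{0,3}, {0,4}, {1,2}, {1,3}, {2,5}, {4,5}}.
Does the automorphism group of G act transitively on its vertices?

G is 2-regular and connected on 6 vertices, i.e. the cycle C_6. The automorphisms of the 6-cycle are exactly the symmetries of a regular 6-gon: the dihedral group D_6, |D_6| = 12. This group acts transitively on the 6 vertices.

Yes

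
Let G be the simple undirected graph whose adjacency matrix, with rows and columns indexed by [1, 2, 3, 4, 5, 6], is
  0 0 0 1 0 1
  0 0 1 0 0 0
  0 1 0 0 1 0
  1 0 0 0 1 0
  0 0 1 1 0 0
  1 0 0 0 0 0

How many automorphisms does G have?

2

The degree sequence is [2, 1, 2, 2, 2, 1]; the two degree-1 vertices 2 and 6 are the ends of a path, so G = P_6. The only nontrivial automorphism of a path is the end-to-end reflection, so Aut(G) ≅ Z_2.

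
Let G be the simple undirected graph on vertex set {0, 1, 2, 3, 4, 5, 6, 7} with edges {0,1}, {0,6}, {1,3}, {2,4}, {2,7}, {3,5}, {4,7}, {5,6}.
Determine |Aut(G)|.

60

G has two connected components, {0, 1, 3, 5, 6} and {2, 4, 7}; each is 2-regular, so G = C_5 ⊔ C_3. The components are non-isomorphic (different sizes), so Aut(G) = Aut(C_3) × Aut(C_5) = D_3 × D_5 of order 6·10 = 60.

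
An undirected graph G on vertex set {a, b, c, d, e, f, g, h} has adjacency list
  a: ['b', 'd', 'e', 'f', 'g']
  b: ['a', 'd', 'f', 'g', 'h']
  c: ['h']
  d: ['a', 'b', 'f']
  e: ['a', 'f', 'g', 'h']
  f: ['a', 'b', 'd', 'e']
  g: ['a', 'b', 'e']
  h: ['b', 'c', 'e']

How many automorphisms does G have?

1

The degree sequence is [5, 5, 1, 3, 4, 4, 3, 3]. Checking the degree-preserving permutations of the vertex set shows that none except the identity preserves every edge, so Aut(G) is trivial.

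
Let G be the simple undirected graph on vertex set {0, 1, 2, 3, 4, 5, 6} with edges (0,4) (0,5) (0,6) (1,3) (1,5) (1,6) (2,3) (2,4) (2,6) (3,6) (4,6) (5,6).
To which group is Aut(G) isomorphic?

Vertex 6 is the unique vertex of degree 6; the remaining 6 vertices each have degree 3 and induce a cycle, so G is the wheel on 7 vertices with hub 6. Every automorphism fixes the hub and acts on the rim 6-cycle, so Aut(G) ≅ Aut(C_6) = D_6 of order 12.

the dihedral group of order 12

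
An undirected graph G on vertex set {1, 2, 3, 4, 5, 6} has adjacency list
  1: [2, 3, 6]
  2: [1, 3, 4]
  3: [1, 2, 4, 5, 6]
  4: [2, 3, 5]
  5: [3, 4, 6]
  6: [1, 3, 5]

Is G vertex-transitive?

Vertex 3 is the only vertex of degree 5, so every automorphism fixes it; G is not vertex-transitive.

No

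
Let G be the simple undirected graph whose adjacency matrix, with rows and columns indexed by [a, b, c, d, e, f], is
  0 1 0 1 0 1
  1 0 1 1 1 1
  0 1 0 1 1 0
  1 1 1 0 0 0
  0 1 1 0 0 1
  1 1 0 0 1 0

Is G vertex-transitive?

No

Vertex b is the only vertex of degree 5, so every automorphism fixes it; G is not vertex-transitive.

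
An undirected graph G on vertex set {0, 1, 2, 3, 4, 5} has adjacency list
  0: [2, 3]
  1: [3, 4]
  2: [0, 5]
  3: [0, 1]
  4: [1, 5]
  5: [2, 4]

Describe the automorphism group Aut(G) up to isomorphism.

the dihedral group of order 12

G is 2-regular and connected on 6 vertices, i.e. the cycle C_6. The automorphisms of the 6-cycle are exactly the symmetries of a regular 6-gon: the dihedral group D_6, |D_6| = 12.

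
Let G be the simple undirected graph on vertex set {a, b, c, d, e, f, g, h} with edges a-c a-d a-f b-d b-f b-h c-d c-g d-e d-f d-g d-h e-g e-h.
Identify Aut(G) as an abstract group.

Vertex d is the unique vertex of degree 7; the remaining 7 vertices each have degree 3 and induce a cycle, so G is the wheel on 8 vertices with hub d. Every automorphism fixes the hub and acts on the rim 7-cycle, so Aut(G) ≅ Aut(C_7) = D_7 of order 14.

the dihedral group of order 14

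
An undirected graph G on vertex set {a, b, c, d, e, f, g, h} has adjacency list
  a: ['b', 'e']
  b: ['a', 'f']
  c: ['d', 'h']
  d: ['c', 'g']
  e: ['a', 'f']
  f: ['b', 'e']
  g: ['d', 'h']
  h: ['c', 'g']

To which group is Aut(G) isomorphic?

(D_4 × D_4) ⋊ Z_2

G has two connected components, {c, d, g, h} and {a, b, e, f}; each is 2-regular, so G = C_4 ⊔ C_4. With two isomorphic components, Aut(G) = Aut(C_4) ≀ S_2 = (D_4 × D_4) ⋊ Z_2: permute each cycle by D_4, then optionally swap the two cycles. Order 2·(2·4)² = 128.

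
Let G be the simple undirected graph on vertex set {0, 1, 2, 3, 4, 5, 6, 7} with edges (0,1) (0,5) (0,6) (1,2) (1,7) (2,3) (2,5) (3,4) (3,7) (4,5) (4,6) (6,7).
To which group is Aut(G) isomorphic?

G is 3-regular and bipartite on 2^3 = 8 vertices with girth 4; it is the hypercube graph Q_3. The symmetry group of the 3-cube is the hyperoctahedral group B_3 = Z_2 ≀ S_3, of order 2^3·3! = 48.

the hyperoctahedral group B_3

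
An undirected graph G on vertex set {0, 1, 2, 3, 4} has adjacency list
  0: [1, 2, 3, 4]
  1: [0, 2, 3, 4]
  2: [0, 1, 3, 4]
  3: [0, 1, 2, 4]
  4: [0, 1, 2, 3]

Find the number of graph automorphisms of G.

120

All 5 vertices are pairwise adjacent: G = K_5. Any permutation of the 5 vertices preserves K_5, so Aut(K_5) = S_5 of order 5! = 120.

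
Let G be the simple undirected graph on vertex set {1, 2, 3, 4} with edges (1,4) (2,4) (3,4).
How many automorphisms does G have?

Vertex 4 has degree 3 and every other vertex has degree 1, so G is the star K_{1,3} with centre 4. The 3 leaves are pairwise interchangeable while the centre is fixed, giving Aut(G) = S_3.

6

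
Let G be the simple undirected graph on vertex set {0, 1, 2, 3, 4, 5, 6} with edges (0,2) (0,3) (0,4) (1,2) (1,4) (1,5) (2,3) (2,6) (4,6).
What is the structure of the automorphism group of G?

The degree sequence is [3, 3, 4, 2, 3, 1, 2]. Checking the degree-preserving permutations of the vertex set shows that none except the identity preserves every edge, so Aut(G) is trivial.

{e}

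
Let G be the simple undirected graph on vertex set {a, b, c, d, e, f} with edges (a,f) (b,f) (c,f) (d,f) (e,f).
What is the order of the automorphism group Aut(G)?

Vertex f has degree 5 and every other vertex has degree 1, so G is the star K_{1,5} with centre f. The 5 leaves are pairwise interchangeable while the centre is fixed, giving Aut(G) = S_5.

120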